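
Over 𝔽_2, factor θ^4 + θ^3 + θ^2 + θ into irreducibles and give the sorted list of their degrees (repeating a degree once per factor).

Write h(θ) = θ^4 + θ^3 + θ^2 + θ.
Roots in 𝔽_2: h(0) = 0 → root; h(1) = 0 → root.
Linear factors from roots: (θ), (θ + 1).
Complete factorization: h(θ) = (θ)·(θ + 1)^3.
Factor degrees with multiplicity: 1 + 1 + 1 + 1 = 4.

1, 1, 1, 1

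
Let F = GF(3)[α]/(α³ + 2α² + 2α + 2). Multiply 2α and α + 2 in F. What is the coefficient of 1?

Multiply in GF(3)[α]: (2α)·(α + 2) = 2α² + α.
Reduced: 2α² + α.

0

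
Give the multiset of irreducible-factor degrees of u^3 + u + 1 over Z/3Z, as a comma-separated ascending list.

Write g(u) = u^3 + u + 1.
Roots in Z/3Z: g(0) = 1; g(1) = 0 → root; g(2) = 2.
Linear factors from roots: (u - 1).
Complete factorization: g(u) = (u - 1)·(u^2 + u - 1).
Factor degrees with multiplicity: 1 + 2 = 3.

1, 2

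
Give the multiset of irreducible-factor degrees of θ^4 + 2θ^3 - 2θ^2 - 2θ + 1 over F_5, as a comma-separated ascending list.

1, 1, 2

Write f(θ) = θ^4 + 2θ^3 - 2θ^2 - 2θ + 1.
Roots in F_5: f(0) = 1; f(1) = 0 → root; f(2) = 1; f(3) = 2; f(4) = 0 → root.
Linear factors from roots: (θ - 1), (θ + 1).
Complete factorization: f(θ) = (θ + 1)·(θ - 1)·(θ^2 + 2θ - 1).
Factor degrees with multiplicity: 1 + 1 + 2 = 4.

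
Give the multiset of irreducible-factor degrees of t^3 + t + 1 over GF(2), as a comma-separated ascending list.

3

Write f(t) = t^3 + t + 1.
Roots in GF(2): f(0) = 1; f(1) = 1.
Complete factorization: f(t) = (t^3 + t + 1).
Factor degrees with multiplicity: 3 = 3.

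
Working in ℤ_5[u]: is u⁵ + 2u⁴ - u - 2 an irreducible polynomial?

Write P(u) = u⁵ + 2u⁴ - u - 2.
Check for roots in ℤ_5: P(0) = 3; P(1) = 0 → root; P(2) = 0 → root; P(3) = 0 → root; P(4) = 0 → root.
P(1) = 0, so (u − 1) divides P(u); P is reducible.

No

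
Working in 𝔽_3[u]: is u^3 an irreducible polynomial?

No

Write f(u) = u^3.
Check for roots in 𝔽_3: f(0) = 0 → root; f(1) = 1; f(2) = 2.
f(0) = 0, so (u) divides f(u); f is reducible.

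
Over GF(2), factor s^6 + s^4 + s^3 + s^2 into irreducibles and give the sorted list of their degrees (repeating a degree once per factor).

Write f(s) = s^6 + s^4 + s^3 + s^2.
Roots in GF(2): f(0) = 0 → root; f(1) = 0 → root.
Linear factors from roots: (s), (s + 1).
Complete factorization: f(s) = (s + 1)·(s)^2·(s^3 + s^2 + 1).
Factor degrees with multiplicity: 1 + 1 + 1 + 3 = 6.

1, 1, 1, 3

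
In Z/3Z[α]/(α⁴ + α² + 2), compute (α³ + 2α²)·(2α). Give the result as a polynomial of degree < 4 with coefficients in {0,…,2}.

Multiply in Z/3Z[α]: (α³ + 2α²)·(2α) = 2α⁴ + α³.
Reduce using α⁴ ≡ 2α² + 1 (mod α⁴ + α² + 2).
Reduced: α³ + α² + 2.

α^3 + α^2 + 2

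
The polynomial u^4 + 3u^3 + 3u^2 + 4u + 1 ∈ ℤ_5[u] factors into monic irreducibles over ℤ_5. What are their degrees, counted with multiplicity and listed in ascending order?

4

Write h(u) = u^4 + 3u^3 + 3u^2 + 4u + 1.
Roots in ℤ_5: h(0) = 1; h(1) = 2; h(2) = 1; h(3) = 2; h(4) = 3.
Complete factorization: h(u) = (u^4 + 3u^3 + 3u^2 + 4u + 1).
Factor degrees with multiplicity: 4 = 4.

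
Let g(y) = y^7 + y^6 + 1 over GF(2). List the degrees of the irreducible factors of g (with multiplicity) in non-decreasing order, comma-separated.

Roots in GF(2): g(0) = 1; g(1) = 1.
Complete factorization: g(y) = (y^7 + y^6 + 1).
Factor degrees with multiplicity: 7 = 7.

7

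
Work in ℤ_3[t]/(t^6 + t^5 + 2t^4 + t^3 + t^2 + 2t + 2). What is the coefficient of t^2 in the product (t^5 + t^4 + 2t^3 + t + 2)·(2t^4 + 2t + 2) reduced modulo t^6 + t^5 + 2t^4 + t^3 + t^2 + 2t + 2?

2

Multiply in ℤ_3[t]: (t^5 + t^4 + 2t^3 + t + 2)·(2t^4 + 2t + 2) = 2t^9 + 2t^8 + t^7 + 2t^6 + t^4 + t^3 + 2t^2 + 1.
Reduce using t^6 ≡ 2t^5 + t^4 + 2t^3 + 2t^2 + t + 1 (mod t^6 + t^5 + 2t^4 + t^3 + t^2 + 2t + 2).
Reduced: t^5 + 2t^2 + 1.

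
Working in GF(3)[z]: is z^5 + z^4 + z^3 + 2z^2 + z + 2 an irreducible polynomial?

Write h(z) = z^5 + z^4 + z^3 + 2z^2 + z + 2.
Check for roots in GF(3): h(0) = 2; h(1) = 2; h(2) = 2.
No roots, so no linear factors.
Monic irreducibles of degree 2 over GF(3): z^2 + 1, z^2 + z + 2, z^2 + 2z + 2.
None of them divide h (all give nonzero remainder).
No irreducible factor of degree ≤ 2 exists, so h is irreducible over GF(3).

Yes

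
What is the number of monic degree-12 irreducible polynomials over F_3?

By the necklace-counting formula, N_3(12) = (1/12) Σ_{d|12} μ(12/d)·3^d.
Divisors of 12: 1, 2, 3, 4, 6, 12; μ(12/d) for each: 0, 1, 0, -1, -1, 1.
Σ = 3^2 − 3^4 − 3^6 + 3^12 = 530640.
N = 530640/12 = 44220.

44220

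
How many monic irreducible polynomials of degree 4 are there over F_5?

150

x^(5^4) − x is the product of all monic irreducibles of degree dividing 4; Möbius inversion gives N = (1/4) Σ μ(4/d)·5^d.
Divisors of 4: 1, 2, 4; μ(4/d) for each: 0, -1, 1.
Σ = − 5^2 + 5^4 = 600.
N = 600/4 = 150.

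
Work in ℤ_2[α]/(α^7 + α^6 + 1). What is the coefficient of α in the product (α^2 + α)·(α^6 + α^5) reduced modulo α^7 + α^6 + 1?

1

Multiply in ℤ_2[α]: (α^2 + α)·(α^6 + α^5) = α^8 + α^6.
Reduce using α^7 ≡ α^6 + 1 (mod α^7 + α^6 + 1).
Reduced: α + 1.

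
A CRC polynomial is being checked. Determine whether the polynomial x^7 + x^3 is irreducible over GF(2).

Write h(x) = x^7 + x^3.
Check for roots in GF(2): h(0) = 0 → root; h(1) = 0 → root.
h(0) = 0, so (x) divides h(x); h is reducible.

No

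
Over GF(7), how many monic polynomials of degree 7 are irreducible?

The number of monic irreducibles of degree 7 over GF(7) is (1/7)·Σ_{d∣7} μ(7/d) 7^d.
Divisors of 7: 1, 7; μ(7/d) for each: -1, 1.
Σ = − 7^1 + 7^7 = 823536.
N = 823536/7 = 117648.

117648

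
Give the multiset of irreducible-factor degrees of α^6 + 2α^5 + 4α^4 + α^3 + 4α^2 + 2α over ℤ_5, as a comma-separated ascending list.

1, 1, 1, 3

Write g(α) = α^6 + 2α^5 + 4α^4 + α^3 + 4α^2 + 2α.
Roots in ℤ_5: g(0) = 0 → root; g(1) = 4; g(2) = 0 → root; g(3) = 3; g(4) = 4.
Linear factors from roots: (α), (α + 3).
Complete factorization: g(α) = (α)·(α + 3)^2·(α^3 + α^2 + 4α + 3).
Factor degrees with multiplicity: 1 + 1 + 1 + 3 = 6.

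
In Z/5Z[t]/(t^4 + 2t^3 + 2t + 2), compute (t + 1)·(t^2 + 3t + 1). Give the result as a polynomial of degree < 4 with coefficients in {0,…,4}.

Multiply in Z/5Z[t]: (t + 1)·(t^2 + 3t + 1) = t^3 + 4t^2 + 4t + 1.
Reduced: t^3 + 4t^2 + 4t + 1.

t^3 + 4t^2 + 4t + 1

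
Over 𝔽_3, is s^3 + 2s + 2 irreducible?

Yes

Write g(s) = s^3 + 2s + 2.
Check for roots in 𝔽_3: g(0) = 2; g(1) = 2; g(2) = 2.
No roots. A degree-3 polynomial over a field with no linear factor is irreducible.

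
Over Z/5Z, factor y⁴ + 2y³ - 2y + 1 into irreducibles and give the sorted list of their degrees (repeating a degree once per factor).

1, 1, 2

Write h(y) = y⁴ + 2y³ - 2y + 1.
Roots in Z/5Z: h(0) = 1; h(1) = 2; h(2) = 4; h(3) = 0 → root; h(4) = 2.
Linear factors from roots: (y + 2).
Complete factorization: h(y) = (y + 2)^2·(y² - 2y - 1).
Factor degrees with multiplicity: 1 + 1 + 2 = 4.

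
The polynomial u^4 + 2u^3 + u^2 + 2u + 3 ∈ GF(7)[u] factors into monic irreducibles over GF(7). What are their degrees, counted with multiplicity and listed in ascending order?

Write f(u) = u^4 + 2u^3 + u^2 + 2u + 3.
Complete factorization: f(u) = (u^4 + 2u^3 + u^2 + 2u + 3).
Factor degrees with multiplicity: 4 = 4.

4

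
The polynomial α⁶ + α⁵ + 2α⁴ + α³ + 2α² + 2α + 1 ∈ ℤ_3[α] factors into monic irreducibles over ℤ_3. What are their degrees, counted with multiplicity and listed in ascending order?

Write h(α) = α⁶ + α⁵ + 2α⁴ + α³ + 2α² + 2α + 1.
Roots in ℤ_3: h(0) = 1; h(1) = 1; h(2) = 2.
Complete factorization: h(α) = (α⁶ + α⁵ + 2α⁴ + α³ + 2α² + 2α + 1).
Factor degrees with multiplicity: 6 = 6.

6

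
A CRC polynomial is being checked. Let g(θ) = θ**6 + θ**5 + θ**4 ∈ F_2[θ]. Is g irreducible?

No

Check for roots in F_2: g(0) = 0 → root; g(1) = 1.
g(0) = 0, so (θ) divides g(θ); g is reducible.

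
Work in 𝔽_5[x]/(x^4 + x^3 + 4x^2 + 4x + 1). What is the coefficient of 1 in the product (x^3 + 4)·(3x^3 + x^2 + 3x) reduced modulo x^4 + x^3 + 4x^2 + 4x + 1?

2

Multiply in 𝔽_5[x]: (x^3 + 4)·(3x^3 + x^2 + 3x) = 3x^6 + x^5 + 3x^4 + 2x^3 + 4x^2 + 2x.
Reduce using x^4 ≡ 4x^3 + x^2 + x + 4 (mod x^4 + x^3 + 4x^2 + 4x + 1).
Reduced: 2x^2 + 2x + 2.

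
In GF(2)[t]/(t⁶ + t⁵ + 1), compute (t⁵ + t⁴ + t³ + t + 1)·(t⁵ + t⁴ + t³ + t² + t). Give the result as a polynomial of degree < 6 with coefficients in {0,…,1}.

Multiply in GF(2)[t]: (t⁵ + t⁴ + t³ + t + 1)·(t⁵ + t⁴ + t³ + t² + t) = t¹⁰ + t⁸ + t⁷ + t⁴ + t.
Reduce using t⁶ ≡ t⁵ + 1 (mod t⁶ + t⁵ + 1).
Reduced: t⁵ + t³ + 1.

t^5 + t^3 + 1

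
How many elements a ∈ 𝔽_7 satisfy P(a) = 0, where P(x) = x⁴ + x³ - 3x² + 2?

Evaluate at each of the 7 elements of 𝔽_7:
P(0) = 2; P(1) = 1; P(2) = 0 → root; P(3) = 6; P(4) = 1; P(5) = 5; P(6) = 6.
Roots: {2}.

1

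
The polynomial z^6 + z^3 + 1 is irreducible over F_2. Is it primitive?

No

Write f(z) = z^6 + z^3 + 1.
|GF(2^6)^×| = 2^6 − 1 = 63. Prime factorization: 63 = 3^2·7.
f is primitive ⇔ z has order 63 in GF(2)[z]/(f), i.e. z^(63/q) ≠ 1 for each prime q | 63.
z^(21) mod f = z^3.
z^(9) mod f = 1
Since z^(9) = 1, the order of z divides 9 < 63; not primitive.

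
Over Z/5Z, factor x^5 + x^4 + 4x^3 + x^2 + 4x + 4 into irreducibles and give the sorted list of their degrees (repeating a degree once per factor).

Write g(x) = x^5 + x^4 + 4x^3 + x^2 + 4x + 4.
Roots in Z/5Z: g(0) = 4; g(1) = 0 → root; g(2) = 1; g(3) = 2; g(4) = 2.
Linear factors from roots: (x + 4).
Complete factorization: g(x) = (x + 4)·(x^4 + 2x^3 + x^2 + 2x + 1).
Factor degrees with multiplicity: 1 + 4 = 5.

1, 4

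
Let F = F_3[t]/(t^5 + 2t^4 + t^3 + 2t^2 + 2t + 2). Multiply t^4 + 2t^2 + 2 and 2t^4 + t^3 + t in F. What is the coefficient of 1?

1

Multiply in F_3[t]: (t^4 + 2t^2 + 2)·(2t^4 + t^3 + t) = 2t^8 + t^7 + t^6 + t^4 + t^3 + 2t.
Reduce using t^5 ≡ t^4 + 2t^3 + t^2 + t + 1 (mod t^5 + 2t^4 + t^3 + 2t^2 + 2t + 2).
Reduced: 2t^4 + t^3 + 2t + 1.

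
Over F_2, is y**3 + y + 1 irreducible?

Yes

Write m(y) = y**3 + y + 1.
Check for roots in F_2: m(0) = 1; m(1) = 1.
No roots. A degree-3 polynomial over a field with no linear factor is irreducible.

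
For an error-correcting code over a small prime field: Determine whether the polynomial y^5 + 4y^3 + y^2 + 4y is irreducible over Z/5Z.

No

Write h(y) = y^5 + 4y^3 + y^2 + 4y.
Check for roots in Z/5Z: h(0) = 0 → root; h(1) = 0 → root; h(2) = 1; h(3) = 2; h(4) = 2.
h(0) = 0, so (y) divides h(y); h is reducible.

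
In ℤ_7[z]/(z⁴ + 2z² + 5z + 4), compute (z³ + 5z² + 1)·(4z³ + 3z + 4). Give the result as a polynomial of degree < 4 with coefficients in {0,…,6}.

Multiply in ℤ_7[z]: (z³ + 5z² + 1)·(4z³ + 3z + 4) = 4z⁶ + 6z⁵ + 3z⁴ + 2z³ + 6z² + 3z + 4.
Reduce using z⁴ ≡ 5z² + 2z + 3 (mod z⁴ + 2z² + 5z + 4).
Reduced: 5z³ + 5z² + 4z + 3.

5z^3 + 5z^2 + 4z + 3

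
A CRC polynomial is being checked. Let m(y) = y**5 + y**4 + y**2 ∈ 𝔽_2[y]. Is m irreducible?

No

Check for roots in 𝔽_2: m(0) = 0 → root; m(1) = 1.
m(0) = 0, so (y) divides m(y); m is reducible.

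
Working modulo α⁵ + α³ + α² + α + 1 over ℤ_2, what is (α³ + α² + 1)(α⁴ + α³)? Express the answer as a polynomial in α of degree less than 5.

α^2

Multiply in ℤ_2[α]: (α³ + α² + 1)·(α⁴ + α³) = α⁷ + α⁵ + α⁴ + α³.
Reduce using α⁵ ≡ α³ + α² + α + 1 (mod α⁵ + α³ + α² + α + 1).
Reduced: α².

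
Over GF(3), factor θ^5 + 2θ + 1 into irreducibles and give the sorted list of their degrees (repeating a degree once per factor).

5

Write g(θ) = θ^5 + 2θ + 1.
Roots in GF(3): g(0) = 1; g(1) = 1; g(2) = 1.
Complete factorization: g(θ) = (θ^5 + 2θ + 1).
Factor degrees with multiplicity: 5 = 5.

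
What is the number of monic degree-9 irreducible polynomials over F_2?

The number of monic irreducibles of degree 9 over GF(2) is (1/9)·Σ_{d∣9} μ(9/d) 2^d.
Divisors of 9: 1, 3, 9; μ(9/d) for each: 0, -1, 1.
Σ = − 2^3 + 2^9 = 504.
N = 504/9 = 56.

56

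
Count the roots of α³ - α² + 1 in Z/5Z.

1

Write g(α) = α³ - α² + 1.
Evaluate at each of the 5 elements of Z/5Z:
g(0) = 1; g(1) = 1; g(2) = 0 → root; g(3) = 4; g(4) = 4.
Roots: {2}.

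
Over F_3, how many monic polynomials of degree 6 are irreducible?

Gauss's count: N_{3}(6) = (1/6) Σ_{d|6} μ(6/d)·3^d.
Divisors of 6: 1, 2, 3, 6; μ(6/d) for each: 1, -1, -1, 1.
Σ = 3^1 − 3^2 − 3^3 + 3^6 = 696.
N = 696/6 = 116.

116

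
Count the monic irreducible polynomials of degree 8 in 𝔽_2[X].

30

Gauss's count: N_{2}(8) = (1/8) Σ_{d|8} μ(8/d)·2^d.
Divisors of 8: 1, 2, 4, 8; μ(8/d) for each: 0, 0, -1, 1.
Σ = − 2^4 + 2^8 = 240.
N = 240/8 = 30.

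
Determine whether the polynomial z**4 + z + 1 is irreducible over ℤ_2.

Yes

Write g(z) = z**4 + z + 1.
Check for roots in ℤ_2: g(0) = 1; g(1) = 1.
No roots, so no linear factors.
Monic irreducibles of degree 2 over GF(2): z**2 + z + 1.
None of them divide g (all give nonzero remainder).
No irreducible factor of degree ≤ 2 exists, so g is irreducible over GF(2).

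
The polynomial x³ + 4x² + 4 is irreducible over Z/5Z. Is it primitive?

No

Write f(x) = x³ + 4x² + 4.
|GF(5^3)^×| = 5^3 − 1 = 124. Prime factorization: 124 = 2^2·31.
f is primitive ⇔ x has order 124 in GF(5)[x]/(f), i.e. x^(124/q) ≠ 1 for each prime q | 124.
x^(62) mod f = 1
x^(4) mod f = x² + x + 1.
Since x^(62) = 1, the order of x divides 62 < 124; not primitive.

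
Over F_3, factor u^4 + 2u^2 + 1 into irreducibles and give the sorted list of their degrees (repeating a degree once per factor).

Write f(u) = u^4 + 2u^2 + 1.
Roots in F_3: f(0) = 1; f(1) = 1; f(2) = 1.
Complete factorization: f(u) = (u^2 + 1)^2.
Factor degrees with multiplicity: 2 + 2 = 4.

2, 2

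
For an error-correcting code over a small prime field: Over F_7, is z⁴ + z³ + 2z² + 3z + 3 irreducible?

Write h(z) = z⁴ + z³ + 2z² + 3z + 3.
Check for roots in F_7: h(0) = 3; h(1) = 3; h(2) = 6; h(3) = 5; h(4) = 3; h(5) = 6; h(6) = 2.
No roots, so no linear factors.
Degree-2 irreducible divisors: test the 21 monic irreducibles of degree 2 over GF(7).
None of them divide h (all give nonzero remainder).
No irreducible factor of degree ≤ 2 exists, so h is irreducible over GF(7).

Yes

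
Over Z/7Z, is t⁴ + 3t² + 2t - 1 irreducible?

Write f(t) = t⁴ + 3t² + 2t - 1.
Check for roots in Z/7Z: f(0) = 6; f(1) = 5; f(2) = 3; f(3) = 1; f(4) = 3; f(5) = 2; f(6) = 1.
No roots, so no linear factors.
Degree-2 irreducible divisors: test the 21 monic irreducibles of degree 2 over GF(7).
None of them divide f (all give nonzero remainder).
No irreducible factor of degree ≤ 2 exists, so f is irreducible over GF(7).

Yes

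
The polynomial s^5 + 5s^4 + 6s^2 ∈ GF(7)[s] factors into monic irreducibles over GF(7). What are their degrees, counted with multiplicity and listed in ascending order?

1, 1, 3

Write h(s) = s^5 + 5s^4 + 6s^2.
Linear factors from roots: (s).
Complete factorization: h(s) = (s)^2·(s^3 + 5s^2 + 6).
Factor degrees with multiplicity: 1 + 1 + 3 = 5.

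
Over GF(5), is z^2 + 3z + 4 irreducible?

Yes

Write g(z) = z^2 + 3z + 4.
Check for roots in GF(5): g(0) = 4; g(1) = 3; g(2) = 4; g(3) = 2; g(4) = 2.
No roots. A degree-2 polynomial over a field with no linear factor is irreducible.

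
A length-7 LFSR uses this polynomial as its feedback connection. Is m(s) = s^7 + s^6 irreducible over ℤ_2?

Check for roots in ℤ_2: m(0) = 0 → root; m(1) = 0 → root.
m(0) = 0, so (s) divides m(s); m is reducible.

No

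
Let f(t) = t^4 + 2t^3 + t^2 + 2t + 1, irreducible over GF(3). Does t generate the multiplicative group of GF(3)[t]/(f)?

No

|GF(3^4)^×| = 3^4 − 1 = 80. Prime factorization: 80 = 2^4·5.
f is primitive ⇔ t has order 80 in GF(3)[t]/(f), i.e. t^(80/q) ≠ 1 for each prime q | 80.
t^(40) mod f = 1
t^(16) mod f = 2t.
Since t^(40) = 1, the order of t divides 40 < 80; not primitive.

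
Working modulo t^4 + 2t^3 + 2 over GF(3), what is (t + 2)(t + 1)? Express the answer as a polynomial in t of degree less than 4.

Multiply in GF(3)[t]: (t + 2)·(t + 1) = t^2 + 2.
Reduced: t^2 + 2.

t^2 + 2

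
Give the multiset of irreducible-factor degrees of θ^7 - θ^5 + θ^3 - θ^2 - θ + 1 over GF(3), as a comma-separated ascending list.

Write g(θ) = θ^7 - θ^5 + θ^3 - θ^2 - θ + 1.
Roots in GF(3): g(0) = 1; g(1) = 0 → root; g(2) = 0 → root.
Linear factors from roots: (θ - 1), (θ + 1).
Complete factorization: g(θ) = (θ - 1)·(θ + 1)^3·(θ^3 + θ^2 - 1).
Factor degrees with multiplicity: 1 + 1 + 1 + 1 + 3 = 7.

1, 1, 1, 1, 3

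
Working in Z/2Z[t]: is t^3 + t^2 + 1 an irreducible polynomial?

Write m(t) = t^3 + t^2 + 1.
Check for roots in Z/2Z: m(0) = 1; m(1) = 1.
No roots. A degree-3 polynomial over a field with no linear factor is irreducible.

Yes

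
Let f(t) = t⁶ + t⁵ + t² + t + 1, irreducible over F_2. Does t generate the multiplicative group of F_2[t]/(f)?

Yes

|GF(2^6)^×| = 2^6 − 1 = 63. Prime factorization: 63 = 3^2·7.
f is primitive ⇔ t has order 63 in GF(2)[t]/(f), i.e. t^(63/q) ≠ 1 for each prime q | 63.
t^(21) mod f = t⁵ + t³ + t².
t^(9) mod f = t³ + t² + 1.
None equal 1, so t has full order 63; f is primitive.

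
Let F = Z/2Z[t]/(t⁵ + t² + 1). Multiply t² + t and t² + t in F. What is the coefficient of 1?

0

Multiply in Z/2Z[t]: (t² + t)·(t² + t) = t⁴ + t².
Reduced: t⁴ + t².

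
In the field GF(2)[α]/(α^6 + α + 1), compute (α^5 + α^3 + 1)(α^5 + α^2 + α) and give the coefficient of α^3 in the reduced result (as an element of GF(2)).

Multiply in GF(2)[α]: (α^5 + α^3 + 1)·(α^5 + α^2 + α) = α^10 + α^8 + α^7 + α^6 + α^4 + α^2 + α.
Reduce using α^6 ≡ α + 1 (mod α^6 + α + 1).
Reduced: α^5 + α^3 + α^2 + α + 1.

1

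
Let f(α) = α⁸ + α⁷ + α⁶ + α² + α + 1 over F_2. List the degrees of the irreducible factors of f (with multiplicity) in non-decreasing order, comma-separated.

Roots in F_2: f(0) = 1; f(1) = 0 → root.
Linear factors from roots: (α + 1).
Complete factorization: f(α) = (α + 1)^2·(α² + α + 1)^3.
Factor degrees with multiplicity: 1 + 1 + 2 + 2 + 2 = 8.

1, 1, 2, 2, 2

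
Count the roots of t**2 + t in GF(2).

2

Write g(t) = t**2 + t.
Evaluate at each of the 2 elements of GF(2):
g(0) = 0 → root; g(1) = 0 → root.
Roots: {0, 1}.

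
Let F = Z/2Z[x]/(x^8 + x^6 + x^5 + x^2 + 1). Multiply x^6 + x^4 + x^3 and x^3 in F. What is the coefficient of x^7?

Multiply in Z/2Z[x]: (x^6 + x^4 + x^3)·(x^3) = x^9 + x^7 + x^6.
Reduce using x^8 ≡ x^6 + x^5 + x^2 + 1 (mod x^8 + x^6 + x^5 + x^2 + 1).
Reduced: x^3 + x.

0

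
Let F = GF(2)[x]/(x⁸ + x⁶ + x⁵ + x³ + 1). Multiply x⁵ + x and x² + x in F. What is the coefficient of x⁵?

0

Multiply in GF(2)[x]: (x⁵ + x)·(x² + x) = x⁷ + x⁶ + x³ + x².
Reduced: x⁷ + x⁶ + x³ + x².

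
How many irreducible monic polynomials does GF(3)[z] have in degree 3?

8

Gauss's count: N_{3}(3) = (1/3) Σ_{d|3} μ(3/d)·3^d.
Divisors of 3: 1, 3; μ(3/d) for each: -1, 1.
Σ = − 3^1 + 3^3 = 24.
N = 24/3 = 8.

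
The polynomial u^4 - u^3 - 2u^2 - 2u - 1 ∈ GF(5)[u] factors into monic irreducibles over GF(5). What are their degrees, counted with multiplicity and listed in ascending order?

Write f(u) = u^4 - u^3 - 2u^2 - 2u - 1.
Roots in GF(5): f(0) = 4; f(1) = 0 → root; f(2) = 0 → root; f(3) = 4; f(4) = 1.
Linear factors from roots: (u - 1), (u - 2).
Complete factorization: f(u) = (u - 2)^2·(u - 1)^2.
Factor degrees with multiplicity: 1 + 1 + 1 + 1 = 4.

1, 1, 1, 1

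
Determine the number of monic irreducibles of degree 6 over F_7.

Gauss's count: N_{7}(6) = (1/6) Σ_{d|6} μ(6/d)·7^d.
Divisors of 6: 1, 2, 3, 6; μ(6/d) for each: 1, -1, -1, 1.
Σ = 7^1 − 7^2 − 7^3 + 7^6 = 117264.
N = 117264/6 = 19544.

19544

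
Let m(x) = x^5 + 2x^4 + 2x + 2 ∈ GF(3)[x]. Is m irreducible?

Check for roots in GF(3): m(0) = 2; m(1) = 1; m(2) = 1.
No roots, so no linear factors.
Monic irreducibles of degree 2 over GF(3): x^2 + 1, x^2 + x + 2, x^2 + 2x + 2.
None of them divide m (all give nonzero remainder).
No irreducible factor of degree ≤ 2 exists, so m is irreducible over GF(3).

Yes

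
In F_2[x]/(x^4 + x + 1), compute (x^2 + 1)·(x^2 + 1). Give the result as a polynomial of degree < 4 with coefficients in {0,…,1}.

x

Multiply in F_2[x]: (x^2 + 1)·(x^2 + 1) = x^4 + 1.
Reduce using x^4 ≡ x + 1 (mod x^4 + x + 1).
Reduced: x.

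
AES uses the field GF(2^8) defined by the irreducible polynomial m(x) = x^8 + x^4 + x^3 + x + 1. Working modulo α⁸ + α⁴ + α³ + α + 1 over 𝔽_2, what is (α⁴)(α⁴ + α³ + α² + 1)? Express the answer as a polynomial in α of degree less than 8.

Multiply in 𝔽_2[α]: (α⁴)·(α⁴ + α³ + α² + 1) = α⁸ + α⁷ + α⁶ + α⁴.
Reduce using α⁸ ≡ α⁴ + α³ + α + 1 (mod α⁸ + α⁴ + α³ + α + 1).
Reduced: α⁷ + α⁶ + α³ + α + 1.

α^7 + α^6 + α^3 + α + 1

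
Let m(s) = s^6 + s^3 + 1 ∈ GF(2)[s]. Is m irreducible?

Yes

Check for roots in GF(2): m(0) = 1; m(1) = 1.
No roots, so no linear factors.
Monic irreducibles of degree 2 over GF(2): s^2 + s + 1.
None of them divide m (all give nonzero remainder).
Monic irreducibles of degree 3 over GF(2): s^3 + s + 1, s^3 + s^2 + 1.
None of them divide m (all give nonzero remainder).
No irreducible factor of degree ≤ 3 exists, so m is irreducible over GF(2).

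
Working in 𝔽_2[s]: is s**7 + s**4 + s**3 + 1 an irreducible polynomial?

No

Write h(s) = s**7 + s**4 + s**3 + 1.
Check for roots in 𝔽_2: h(0) = 1; h(1) = 0 → root.
h(1) = 0, so (s − 1) divides h(s); h is reducible.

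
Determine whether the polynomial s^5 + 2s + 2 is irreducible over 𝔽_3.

Write P(s) = s^5 + 2s + 2.
Check for roots in 𝔽_3: P(0) = 2; P(1) = 2; P(2) = 2.
No roots, so no linear factors.
Monic irreducibles of degree 2 over GF(3): s^2 + 1, s^2 + s + 2, s^2 + 2s + 2.
None of them divide P (all give nonzero remainder).
No irreducible factor of degree ≤ 2 exists, so P is irreducible over GF(3).

Yes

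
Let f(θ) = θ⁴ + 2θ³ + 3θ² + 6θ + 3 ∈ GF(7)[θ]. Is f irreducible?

Yes

Check for roots in GF(7): f(0) = 3; f(1) = 1; f(2) = 3; f(3) = 1; f(4) = 4; f(5) = 3; f(6) = 6.
No roots, so no linear factors.
Degree-2 irreducible divisors: test the 21 monic irreducibles of degree 2 over GF(7).
None of them divide f (all give nonzero remainder).
No irreducible factor of degree ≤ 2 exists, so f is irreducible over GF(7).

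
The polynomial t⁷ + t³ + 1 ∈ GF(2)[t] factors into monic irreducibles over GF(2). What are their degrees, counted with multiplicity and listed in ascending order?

7

Write h(t) = t⁷ + t³ + 1.
Roots in GF(2): h(0) = 1; h(1) = 1.
Complete factorization: h(t) = (t⁷ + t³ + 1).
Factor degrees with multiplicity: 7 = 7.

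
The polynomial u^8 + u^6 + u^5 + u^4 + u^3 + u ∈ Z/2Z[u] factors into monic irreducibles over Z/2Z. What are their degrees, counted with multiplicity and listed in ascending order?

Write h(u) = u^8 + u^6 + u^5 + u^4 + u^3 + u.
Roots in Z/2Z: h(0) = 0 → root; h(1) = 0 → root.
Linear factors from roots: (u), (u + 1).
Complete factorization: h(u) = (u)·(u + 1)·(u^2 + u + 1)^3.
Factor degrees with multiplicity: 1 + 1 + 2 + 2 + 2 = 8.

1, 1, 2, 2, 2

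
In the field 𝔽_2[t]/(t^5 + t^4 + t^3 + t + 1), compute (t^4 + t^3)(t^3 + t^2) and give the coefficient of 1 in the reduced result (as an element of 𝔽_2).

1

Multiply in 𝔽_2[t]: (t^4 + t^3)·(t^3 + t^2) = t^7 + t^5.
Reduce using t^5 ≡ t^4 + t^3 + t + 1 (mod t^5 + t^4 + t^3 + t + 1).
Reduced: 1.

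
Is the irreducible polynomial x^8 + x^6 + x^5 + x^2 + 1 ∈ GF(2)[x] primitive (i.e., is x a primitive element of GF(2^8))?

Yes

Write f(x) = x^8 + x^6 + x^5 + x^2 + 1.
|GF(2^8)^×| = 2^8 − 1 = 255. Prime factorization: 255 = 3·5·17.
f is primitive ⇔ x has order 255 in GF(2)[x]/(f), i.e. x^(255/q) ≠ 1 for each prime q | 255.
x^(85) mod f = x^7 + x^3 + 1.
x^(51) mod f = x^6 + x^5 + 1.
x^(15) mod f = x^7 + x^6 + x^5 + x^4 + x^2 + x + 1.
None equal 1, so x has full order 255; f is primitive.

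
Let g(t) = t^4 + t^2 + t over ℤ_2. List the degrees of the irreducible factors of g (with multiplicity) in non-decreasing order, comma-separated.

1, 3

Roots in ℤ_2: g(0) = 0 → root; g(1) = 1.
Linear factors from roots: (t).
Complete factorization: g(t) = (t)·(t^3 + t + 1).
Factor degrees with multiplicity: 1 + 3 = 4.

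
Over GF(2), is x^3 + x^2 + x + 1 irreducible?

Write P(x) = x^3 + x^2 + x + 1.
Check for roots in GF(2): P(0) = 1; P(1) = 0 → root.
P(1) = 0, so (x − 1) divides P(x); P is reducible.

No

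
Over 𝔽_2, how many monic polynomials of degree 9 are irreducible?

x^(2^9) − x is the product of all monic irreducibles of degree dividing 9; Möbius inversion gives N = (1/9) Σ μ(9/d)·2^d.
Divisors of 9: 1, 3, 9; μ(9/d) for each: 0, -1, 1.
Σ = − 2^3 + 2^9 = 504.
N = 504/9 = 56.

56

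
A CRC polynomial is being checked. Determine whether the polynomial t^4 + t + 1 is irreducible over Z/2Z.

Yes

Write g(t) = t^4 + t + 1.
Check for roots in Z/2Z: g(0) = 1; g(1) = 1.
No roots, so no linear factors.
Monic irreducibles of degree 2 over GF(2): t^2 + t + 1.
None of them divide g (all give nonzero remainder).
No irreducible factor of degree ≤ 2 exists, so g is irreducible over GF(2).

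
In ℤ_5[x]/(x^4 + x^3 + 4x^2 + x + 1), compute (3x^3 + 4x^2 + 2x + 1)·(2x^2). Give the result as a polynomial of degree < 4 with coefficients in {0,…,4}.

Multiply in ℤ_5[x]: (3x^3 + 4x^2 + 2x + 1)·(2x^2) = x^5 + 3x^4 + 4x^3 + 2x^2.
Reduce using x^4 ≡ 4x^3 + x^2 + 4x + 4 (mod x^4 + x^3 + 4x^2 + x + 1).
Reduced: 3x^3 + 3x^2 + 2x + 3.

3x^3 + 3x^2 + 2x + 3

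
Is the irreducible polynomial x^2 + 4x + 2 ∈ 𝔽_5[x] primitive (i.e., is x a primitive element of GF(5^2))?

Write f(x) = x^2 + 4x + 2.
|GF(5^2)^×| = 5^2 − 1 = 24. Prime factorization: 24 = 2^3·3.
f is primitive ⇔ x has order 24 in GF(5)[x]/(f), i.e. x^(24/q) ≠ 1 for each prime q | 24.
x^(12) mod f = 4.
x^(8) mod f = 2x + 1.
None equal 1, so x has full order 24; f is primitive.

Yes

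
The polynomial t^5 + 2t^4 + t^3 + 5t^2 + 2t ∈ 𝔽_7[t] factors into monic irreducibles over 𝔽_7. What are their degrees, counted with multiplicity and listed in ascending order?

Write f(t) = t^5 + 2t^4 + t^3 + 5t^2 + 2t.
Linear factors from roots: (t), (t + 4).
Complete factorization: f(t) = (t)·(t + 4)·(t^3 + 5t^2 + 2t + 4).
Factor degrees with multiplicity: 1 + 1 + 3 = 5.

1, 1, 3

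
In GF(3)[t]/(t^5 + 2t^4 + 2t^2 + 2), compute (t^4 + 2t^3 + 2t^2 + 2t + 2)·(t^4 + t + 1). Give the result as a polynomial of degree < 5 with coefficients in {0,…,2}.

Multiply in GF(3)[t]: (t^4 + 2t^3 + 2t^2 + 2t + 2)·(t^4 + t + 1) = t^8 + 2t^7 + 2t^6 + 2t^4 + t^3 + t^2 + t + 2.
Reduce using t^5 ≡ t^4 + t^2 + 1 (mod t^5 + 2t^4 + 2t^2 + 2).
Reduced: 2t^4 + t^3 + t^2 + 2.

2t^4 + t^3 + t^2 + 2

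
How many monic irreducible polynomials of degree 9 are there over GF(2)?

56

By the necklace-counting formula, N_2(9) = (1/9) Σ_{d|9} μ(9/d)·2^d.
Divisors of 9: 1, 3, 9; μ(9/d) for each: 0, -1, 1.
Σ = − 2^3 + 2^9 = 504.
N = 504/9 = 56.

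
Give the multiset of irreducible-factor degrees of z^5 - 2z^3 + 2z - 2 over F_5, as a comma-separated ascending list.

Write f(z) = z^5 - 2z^3 + 2z - 2.
Roots in F_5: f(0) = 3; f(1) = 4; f(2) = 3; f(3) = 3; f(4) = 2.
Complete factorization: f(z) = (z^5 - 2z^3 + 2z - 2).
Factor degrees with multiplicity: 5 = 5.

5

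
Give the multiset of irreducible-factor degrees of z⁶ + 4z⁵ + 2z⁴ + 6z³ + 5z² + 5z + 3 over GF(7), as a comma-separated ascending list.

1, 2, 3

Write h(z) = z⁶ + 4z⁵ + 2z⁴ + 6z³ + 5z² + 5z + 3.
Linear factors from roots: (z + 3).
Complete factorization: h(z) = (z + 3)·(z² + 6z + 6)·(z³ + 2z² + 2z + 6).
Factor degrees with multiplicity: 1 + 2 + 3 = 6.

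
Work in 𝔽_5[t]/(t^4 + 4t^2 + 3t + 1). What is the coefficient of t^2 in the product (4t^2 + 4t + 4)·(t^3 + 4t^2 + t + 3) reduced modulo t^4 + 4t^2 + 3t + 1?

Multiply in 𝔽_5[t]: (4t^2 + 4t + 4)·(t^3 + 4t^2 + t + 3) = 4t^5 + 4t^3 + 2t^2 + t + 2.
Reduce using t^4 ≡ t^2 + 2t + 4 (mod t^4 + 4t^2 + 3t + 1).
Reduced: 3t^3 + 2t + 2.

0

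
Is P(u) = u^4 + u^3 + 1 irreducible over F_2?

Yes

Check for roots in F_2: P(0) = 1; P(1) = 1.
No roots, so no linear factors.
Monic irreducibles of degree 2 over GF(2): u^2 + u + 1.
None of them divide P (all give nonzero remainder).
No irreducible factor of degree ≤ 2 exists, so P is irreducible over GF(2).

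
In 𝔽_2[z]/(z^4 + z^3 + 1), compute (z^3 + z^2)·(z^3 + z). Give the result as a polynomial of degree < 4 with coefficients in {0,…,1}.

Multiply in 𝔽_2[z]: (z^3 + z^2)·(z^3 + z) = z^6 + z^5 + z^4 + z^3.
Reduce using z^4 ≡ z^3 + 1 (mod z^4 + z^3 + 1).
Reduced: z^2 + 1.

z^2 + 1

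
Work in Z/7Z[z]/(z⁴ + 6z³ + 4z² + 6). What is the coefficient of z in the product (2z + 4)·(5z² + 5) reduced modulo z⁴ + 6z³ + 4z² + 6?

3

Multiply in Z/7Z[z]: (2z + 4)·(5z² + 5) = 3z³ + 6z² + 3z + 6.
Reduced: 3z³ + 6z² + 3z + 6.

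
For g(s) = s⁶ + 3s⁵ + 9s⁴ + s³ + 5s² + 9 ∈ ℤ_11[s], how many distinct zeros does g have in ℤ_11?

2

Evaluate at each of the 11 elements of ℤ_11:
g(0) = 9; g(1) = 6; g(2) = 0 → root; g(3) = 2; g(4) = 0 → root; g(5) = 7; g(6) = 4; g(7) = 9; g(8) = 8; g(9) = 1; g(10) = 9.
Roots: {2, 4}.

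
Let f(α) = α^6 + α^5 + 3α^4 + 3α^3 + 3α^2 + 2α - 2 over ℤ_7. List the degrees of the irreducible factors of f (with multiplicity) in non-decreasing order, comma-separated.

1, 2, 3

Linear factors from roots: (α - 2).
Complete factorization: f(α) = (α - 2)·(α^2 - 3α - 1)·(α^3 - α^2 - 1).
Factor degrees with multiplicity: 1 + 2 + 3 = 6.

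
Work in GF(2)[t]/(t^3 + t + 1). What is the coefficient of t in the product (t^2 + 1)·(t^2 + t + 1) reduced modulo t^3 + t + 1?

1

Multiply in GF(2)[t]: (t^2 + 1)·(t^2 + t + 1) = t^4 + t^3 + t + 1.
Reduce using t^3 ≡ t + 1 (mod t^3 + t + 1).
Reduced: t^2 + t.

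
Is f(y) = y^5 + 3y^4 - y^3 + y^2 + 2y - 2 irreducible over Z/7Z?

Check for roots in Z/7Z: f(0) = 5; f(1) = 4; f(2) = 1; f(3) = 3; f(4) = 0 → root; f(5) = 1; f(6) = 0 → root.
f(4) = 0, so (y − 4) divides f(y); f is reducible.

No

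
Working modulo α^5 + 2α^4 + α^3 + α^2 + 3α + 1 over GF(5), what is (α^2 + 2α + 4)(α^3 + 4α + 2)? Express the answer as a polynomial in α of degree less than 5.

Multiply in GF(5)[α]: (α^2 + 2α + 4)·(α^3 + 4α + 2) = α^5 + 2α^4 + 3α^3 + 3.
Reduce using α^5 ≡ 3α^4 + 4α^3 + 4α^2 + 2α + 4 (mod α^5 + 2α^4 + α^3 + α^2 + 3α + 1).
Reduced: 2α^3 + 4α^2 + 2α + 2.

2α^3 + 4α^2 + 2α + 2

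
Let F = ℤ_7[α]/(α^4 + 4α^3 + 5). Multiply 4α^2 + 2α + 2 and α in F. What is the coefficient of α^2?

2

Multiply in ℤ_7[α]: (4α^2 + 2α + 2)·(α) = 4α^3 + 2α^2 + 2α.
Reduced: 4α^3 + 2α^2 + 2α.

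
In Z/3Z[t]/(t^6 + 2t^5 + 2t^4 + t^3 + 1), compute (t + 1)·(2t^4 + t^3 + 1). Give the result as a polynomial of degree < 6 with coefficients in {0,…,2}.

Multiply in Z/3Z[t]: (t + 1)·(2t^4 + t^3 + 1) = 2t^5 + t^3 + t + 1.
Reduced: 2t^5 + t^3 + t + 1.

2t^5 + t^3 + t + 1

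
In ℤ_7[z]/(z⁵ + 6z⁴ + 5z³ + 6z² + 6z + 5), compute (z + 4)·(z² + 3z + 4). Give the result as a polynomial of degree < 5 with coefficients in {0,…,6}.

Multiply in ℤ_7[z]: (z + 4)·(z² + 3z + 4) = z³ + 2z + 2.
Reduced: z³ + 2z + 2.

z^3 + 2z + 2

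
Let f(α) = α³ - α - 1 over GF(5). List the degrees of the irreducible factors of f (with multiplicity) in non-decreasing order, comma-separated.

Roots in GF(5): f(0) = 4; f(1) = 4; f(2) = 0 → root; f(3) = 3; f(4) = 4.
Linear factors from roots: (α - 2).
Complete factorization: f(α) = (α - 2)·(α² + 2α - 2).
Factor degrees with multiplicity: 1 + 2 = 3.

1, 2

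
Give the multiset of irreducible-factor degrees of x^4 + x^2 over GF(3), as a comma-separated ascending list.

1, 1, 2

Write f(x) = x^4 + x^2.
Roots in GF(3): f(0) = 0 → root; f(1) = 2; f(2) = 2.
Linear factors from roots: (x).
Complete factorization: f(x) = (x)^2·(x^2 + 1).
Factor degrees with multiplicity: 1 + 1 + 2 = 4.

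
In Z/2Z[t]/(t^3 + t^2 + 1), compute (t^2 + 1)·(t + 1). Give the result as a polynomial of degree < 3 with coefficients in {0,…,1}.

Multiply in Z/2Z[t]: (t^2 + 1)·(t + 1) = t^3 + t^2 + t + 1.
Reduce using t^3 ≡ t^2 + 1 (mod t^3 + t^2 + 1).
Reduced: t.

t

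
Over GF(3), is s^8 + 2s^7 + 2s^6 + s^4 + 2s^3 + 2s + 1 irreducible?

Write P(s) = s^8 + 2s^7 + 2s^6 + s^4 + 2s^3 + 2s + 1.
Check for roots in GF(3): P(0) = 1; P(1) = 2; P(2) = 2.
No roots, so no linear factors.
Monic irreducibles of degree 2 over GF(3): s^2 + 1, s^2 + s + 2, s^2 + 2s + 2.
None of them divide P (all give nonzero remainder).
Degree-3 irreducible divisors: test the 8 monic irreducibles of degree 3 over GF(3).
None of them divide P (all give nonzero remainder).
Degree-4 irreducible divisors: test the 18 monic irreducibles of degree 4 over GF(3).
None of them divide P (all give nonzero remainder).
No irreducible factor of degree ≤ 4 exists, so P is irreducible over GF(3).

Yes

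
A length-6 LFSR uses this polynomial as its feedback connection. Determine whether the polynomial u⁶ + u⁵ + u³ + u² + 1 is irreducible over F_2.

Write g(u) = u⁶ + u⁵ + u³ + u² + 1.
Check for roots in F_2: g(0) = 1; g(1) = 1.
No roots, so no linear factors.
Monic irreducibles of degree 2 over GF(2): u² + u + 1.
None of them divide g (all give nonzero remainder).
Monic irreducibles of degree 3 over GF(2): u³ + u + 1, u³ + u² + 1.
None of them divide g (all give nonzero remainder).
No irreducible factor of degree ≤ 3 exists, so g is irreducible over GF(2).

Yes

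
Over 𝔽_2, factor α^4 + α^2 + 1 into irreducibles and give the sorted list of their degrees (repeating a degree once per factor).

2, 2

Write h(α) = α^4 + α^2 + 1.
Roots in 𝔽_2: h(0) = 1; h(1) = 1.
Complete factorization: h(α) = (α^2 + α + 1)^2.
Factor degrees with multiplicity: 2 + 2 = 4.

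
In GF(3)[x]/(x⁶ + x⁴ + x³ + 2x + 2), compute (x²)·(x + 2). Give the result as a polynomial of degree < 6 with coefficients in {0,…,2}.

x^3 + 2x^2

Multiply in GF(3)[x]: (x²)·(x + 2) = x³ + 2x².
Reduced: x³ + 2x².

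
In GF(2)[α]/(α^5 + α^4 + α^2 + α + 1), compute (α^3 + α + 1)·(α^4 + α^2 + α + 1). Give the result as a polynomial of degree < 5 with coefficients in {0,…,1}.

α^2

Multiply in GF(2)[α]: (α^3 + α + 1)·(α^4 + α^2 + α + 1) = α^7 + 1.
Reduce using α^5 ≡ α^4 + α^2 + α + 1 (mod α^5 + α^4 + α^2 + α + 1).
Reduced: α^2.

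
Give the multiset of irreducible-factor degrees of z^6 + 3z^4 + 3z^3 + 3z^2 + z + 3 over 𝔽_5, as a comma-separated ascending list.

Write h(z) = z^6 + 3z^4 + 3z^3 + 3z^2 + z + 3.
Roots in 𝔽_5: h(0) = 3; h(1) = 4; h(2) = 3; h(3) = 1; h(4) = 1.
Complete factorization: h(z) = (z^6 + 3z^4 + 3z^3 + 3z^2 + z + 3).
Factor degrees with multiplicity: 6 = 6.

6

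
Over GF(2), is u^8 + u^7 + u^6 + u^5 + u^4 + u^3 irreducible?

No

Write f(u) = u^8 + u^7 + u^6 + u^5 + u^4 + u^3.
Check for roots in GF(2): f(0) = 0 → root; f(1) = 0 → root.
f(0) = 0, so (u) divides f(u); f is reducible.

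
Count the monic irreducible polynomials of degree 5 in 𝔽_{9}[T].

By the necklace-counting formula, N_9(5) = (1/5) Σ_{d|5} μ(5/d)·9^d.
Divisors of 5: 1, 5; μ(5/d) for each: -1, 1.
Σ = − 9^1 + 9^5 = 59040.
N = 59040/5 = 11808.

11808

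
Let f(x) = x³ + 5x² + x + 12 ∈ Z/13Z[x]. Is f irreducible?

Yes

Check each element of Z/13Z for a root: f(0)=12, f(1)=6, f(2)=3, f(3)=9, f(4)=4, f(5)=7, f(6)=11, f(7)=9, f(8)=7, f(9)=11, f(10)=1, f(11)=9, f(12)=2.
No roots. A degree-3 polynomial over a field with no linear factor is irreducible.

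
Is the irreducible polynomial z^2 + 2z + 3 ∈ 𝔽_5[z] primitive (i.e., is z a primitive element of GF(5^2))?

Yes

Write f(z) = z^2 + 2z + 3.
|GF(5^2)^×| = 5^2 − 1 = 24. Prime factorization: 24 = 2^3·3.
f is primitive ⇔ z has order 24 in GF(5)[z]/(f), i.e. z^(24/q) ≠ 1 for each prime q | 24.
z^(12) mod f = 4.
z^(8) mod f = 4z + 1.
None equal 1, so z has full order 24; f is primitive.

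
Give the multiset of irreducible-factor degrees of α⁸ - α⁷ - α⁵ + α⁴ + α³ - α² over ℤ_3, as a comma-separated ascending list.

1, 1, 1, 2, 3

Write h(α) = α⁸ - α⁷ - α⁵ + α⁴ + α³ - α².
Roots in ℤ_3: h(0) = 0 → root; h(1) = 0 → root; h(2) = 2.
Linear factors from roots: (α), (α - 1).
Complete factorization: h(α) = (α - 1)·(α)^2·(α² + α - 1)·(α³ - α² - α - 1).
Factor degrees with multiplicity: 1 + 1 + 1 + 2 + 3 = 8.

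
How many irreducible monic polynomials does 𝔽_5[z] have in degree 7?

The number of monic irreducibles of degree 7 over GF(5) is (1/7)·Σ_{d∣7} μ(7/d) 5^d.
Divisors of 7: 1, 7; μ(7/d) for each: -1, 1.
Σ = − 5^1 + 5^7 = 78120.
N = 78120/7 = 11160.

11160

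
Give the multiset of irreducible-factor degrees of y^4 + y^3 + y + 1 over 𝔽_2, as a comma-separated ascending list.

1, 1, 2

Write g(y) = y^4 + y^3 + y + 1.
Roots in 𝔽_2: g(0) = 1; g(1) = 0 → root.
Linear factors from roots: (y + 1).
Complete factorization: g(y) = (y + 1)^2·(y^2 + y + 1).
Factor degrees with multiplicity: 1 + 1 + 2 = 4.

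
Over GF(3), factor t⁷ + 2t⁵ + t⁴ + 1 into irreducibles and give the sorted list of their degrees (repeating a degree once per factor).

Write f(t) = t⁷ + 2t⁵ + t⁴ + 1.
Roots in GF(3): f(0) = 1; f(1) = 2; f(2) = 2.
Complete factorization: f(t) = (t⁷ + 2t⁵ + t⁴ + 1).
Factor degrees with multiplicity: 7 = 7.

7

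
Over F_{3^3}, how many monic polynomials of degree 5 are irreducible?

2869776

Gauss's count: N_{27}(5) = (1/5) Σ_{d|5} μ(5/d)·27^d.
Divisors of 5: 1, 5; μ(5/d) for each: -1, 1.
Σ = − 27^1 + 27^5 = 14348880.
N = 14348880/5 = 2869776.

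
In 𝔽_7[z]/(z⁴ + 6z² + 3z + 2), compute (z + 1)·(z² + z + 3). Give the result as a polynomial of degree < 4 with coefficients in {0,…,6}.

Multiply in 𝔽_7[z]: (z + 1)·(z² + z + 3) = z³ + 2z² + 4z + 3.
Reduced: z³ + 2z² + 4z + 3.

z^3 + 2z^2 + 4z + 3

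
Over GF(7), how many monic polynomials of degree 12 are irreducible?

x^(7^12) − x is the product of all monic irreducibles of degree dividing 12; Möbius inversion gives N = (1/12) Σ μ(12/d)·7^d.
Divisors of 12: 1, 2, 3, 4, 6, 12; μ(12/d) for each: 0, 1, 0, -1, -1, 1.
Σ = 7^2 − 7^4 − 7^6 + 7^12 = 13841167200.
N = 13841167200/12 = 1153430600.

1153430600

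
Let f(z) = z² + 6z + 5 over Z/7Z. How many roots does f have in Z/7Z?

Evaluate at each of the 7 elements of Z/7Z:
f(0) = 5; f(1) = 5; f(2) = 0 → root; f(3) = 4; f(4) = 3; f(5) = 4; f(6) = 0 → root.
Roots: {2, 6}.

2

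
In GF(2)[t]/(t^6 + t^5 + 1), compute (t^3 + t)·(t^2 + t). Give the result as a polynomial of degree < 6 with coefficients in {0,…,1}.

t^5 + t^4 + t^3 + t^2

Multiply in GF(2)[t]: (t^3 + t)·(t^2 + t) = t^5 + t^4 + t^3 + t^2.
Reduced: t^5 + t^4 + t^3 + t^2.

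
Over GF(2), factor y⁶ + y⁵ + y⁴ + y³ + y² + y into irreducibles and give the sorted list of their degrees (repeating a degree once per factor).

1, 1, 2, 2

Write h(y) = y⁶ + y⁵ + y⁴ + y³ + y² + y.
Roots in GF(2): h(0) = 0 → root; h(1) = 0 → root.
Linear factors from roots: (y), (y + 1).
Complete factorization: h(y) = (y)·(y + 1)·(y² + y + 1)^2.
Factor degrees with multiplicity: 1 + 1 + 2 + 2 = 6.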